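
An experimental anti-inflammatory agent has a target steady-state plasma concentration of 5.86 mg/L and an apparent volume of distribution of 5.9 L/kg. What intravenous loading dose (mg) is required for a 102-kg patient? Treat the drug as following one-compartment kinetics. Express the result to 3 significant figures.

Vd(total) = 102 kg × 5.9 L/kg = 601.8 L
The loading dose fills Vd to the target concentration.
LD = Vd × C = 601.8 × 5.860 = 3527 mg

3530 mg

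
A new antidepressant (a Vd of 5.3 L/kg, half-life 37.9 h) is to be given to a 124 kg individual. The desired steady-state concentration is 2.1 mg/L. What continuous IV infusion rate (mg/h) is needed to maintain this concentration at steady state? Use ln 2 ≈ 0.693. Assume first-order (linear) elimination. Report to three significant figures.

Vd(total) = 124 kg × 5.3 L/kg = 657.2 L
CL = 0.693 × Vd / t½ = 0.693 × 657.2 / 37.9 = 12.02 L/h
Infusion rate = CL × Css = 12.02 × 2.1 = 25.24 mg/h

25.2 mg/h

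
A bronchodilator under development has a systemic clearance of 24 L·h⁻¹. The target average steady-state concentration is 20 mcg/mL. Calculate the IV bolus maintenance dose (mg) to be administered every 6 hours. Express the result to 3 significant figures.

D = CL × Css × τ = 24.00 × 20 × 6 = 2880 mg

2880 mg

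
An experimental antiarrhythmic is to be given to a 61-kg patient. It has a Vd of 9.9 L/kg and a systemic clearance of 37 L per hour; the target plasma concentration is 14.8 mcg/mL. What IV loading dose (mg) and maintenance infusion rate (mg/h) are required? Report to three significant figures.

(a) 8940 mg; (b) 548 mg/h

Vd = 9.9 L/kg × 61 kg = 603.9 L
Loading dose = Vd × C = 603.9 × 14.8 = 8938 mg
Maintenance: replace elimination → rate = CL × Css = 37.00 × 14.8 = 547.6 mg/h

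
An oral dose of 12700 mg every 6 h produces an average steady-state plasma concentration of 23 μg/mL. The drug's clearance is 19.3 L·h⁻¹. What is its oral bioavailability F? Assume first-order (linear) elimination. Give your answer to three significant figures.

F·D/τ = CL·Css at steady state → F = CL·Css·τ / D.
F = 19.3 × 23 × 6 / 12700 = 0.210

0.210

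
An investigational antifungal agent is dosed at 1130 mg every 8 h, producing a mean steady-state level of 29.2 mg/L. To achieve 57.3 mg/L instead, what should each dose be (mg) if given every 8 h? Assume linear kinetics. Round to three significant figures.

For first-order elimination, Css ∝ F·D/(CL·τ); F and CL are unchanged, so Css ∝ D/τ.
D₂ = D₁ × (Css,target / Css,current) = 1130 × 57.3/29.2 = 2217 mg

2220 mg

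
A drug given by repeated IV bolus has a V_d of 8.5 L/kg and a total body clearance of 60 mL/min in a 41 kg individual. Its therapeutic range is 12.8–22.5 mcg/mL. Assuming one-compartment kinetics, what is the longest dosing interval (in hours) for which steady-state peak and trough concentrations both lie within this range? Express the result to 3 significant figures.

Vd(total) = 41 kg × 8.5 L/kg = 348.5 L
Convert clearance: 60 mL/min × 60 min/h ÷ 1000 mL/L = 3.600 L/h
k = CL / Vd = 3.600 / 348.5 = 0.01033 h⁻¹
Between IV bolus doses, concentration decays as C = C₀·e^(−kτ), so C_peak/C_trough = e^(kτ).
τ_max = ln(C_peak/C_trough) / k = ln(22.5/12.8) / 0.01033 = 0.5641 / 0.01033 = 54.61 h

54.6 h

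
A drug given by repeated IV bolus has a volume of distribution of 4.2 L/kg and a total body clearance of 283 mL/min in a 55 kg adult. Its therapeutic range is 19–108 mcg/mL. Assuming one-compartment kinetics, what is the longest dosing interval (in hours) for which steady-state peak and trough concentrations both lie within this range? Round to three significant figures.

Vd = 4.2 L/kg × 55 kg = 231.0 L
Convert clearance: 283 mL/min × 60 min/h ÷ 1000 mL/L = 16.98 L/h
k = CL / Vd = 16.98 / 231.0 = 0.07351 h⁻¹
Between IV bolus doses, concentration decays as C = C₀·e^(−kτ), so C_peak/C_trough = e^(kτ).
τ_max = ln(C_peak/C_trough) / k = ln(108/19) / 0.07351 = 1.738 / 0.07351 = 23.64 h

23.6 h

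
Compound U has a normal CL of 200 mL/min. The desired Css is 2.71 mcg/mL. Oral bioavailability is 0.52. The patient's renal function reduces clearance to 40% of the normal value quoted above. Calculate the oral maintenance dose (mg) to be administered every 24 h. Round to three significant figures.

CL = 200 mL/min × 60/1000 = 12.00 L/h
Patient clearance = 0.4 × 12.00 = 4.800 L/h
D = CL × Css × τ / F = 4.800 × 2.71 × 24 / 0.52 = 600.4 mg

600 mg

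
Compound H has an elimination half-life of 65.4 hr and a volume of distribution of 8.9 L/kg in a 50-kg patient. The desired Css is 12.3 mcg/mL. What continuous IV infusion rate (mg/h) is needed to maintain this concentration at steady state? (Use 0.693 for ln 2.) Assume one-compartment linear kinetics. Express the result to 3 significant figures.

58.0 mg/h

Vd(total) = 50 kg × 8.9 L/kg = 445.0 L
CL = ln 2 · Vd / t½ = 0.693 × 445.0 / 65.4 = 4.715 L/h
Infusion rate = CL × Css = 4.715 × 12.3 = 57.99 mg/h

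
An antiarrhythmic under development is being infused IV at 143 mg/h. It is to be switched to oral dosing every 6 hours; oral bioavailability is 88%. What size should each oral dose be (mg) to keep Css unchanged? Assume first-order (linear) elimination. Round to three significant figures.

To maintain the same Css, the systemic dosing rate must be unchanged: F·D/τ = infusion rate.
D = rate × τ / F = 143 × 6 / 0.88 = 975.0 mg

975 mg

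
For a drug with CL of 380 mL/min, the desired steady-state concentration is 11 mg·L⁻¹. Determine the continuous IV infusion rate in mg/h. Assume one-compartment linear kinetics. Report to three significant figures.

Convert clearance: 380 mL/min × 60 min/h ÷ 1000 mL/L = 22.80 L/h
R₀ = 22.80 × 11 = 250.8 mg/h

251 mg/h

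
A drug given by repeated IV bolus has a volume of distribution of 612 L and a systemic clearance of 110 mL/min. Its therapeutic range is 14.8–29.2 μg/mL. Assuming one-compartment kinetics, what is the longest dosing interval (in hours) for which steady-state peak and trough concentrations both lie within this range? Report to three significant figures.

CL = 110 mL/min = 110 × 0.06 = 6.600 L/h
k = CL / Vd = 6.600 / 612.0 = 0.01078 h⁻¹
Between IV bolus doses, concentration decays as C = C₀·e^(−kτ), so C_peak/C_trough = e^(kτ).
τ_max = ln(C_peak/C_trough) / k = ln(29.2/14.8) / 0.01078 = 0.6795 / 0.01078 = 63.03 h

63.0 h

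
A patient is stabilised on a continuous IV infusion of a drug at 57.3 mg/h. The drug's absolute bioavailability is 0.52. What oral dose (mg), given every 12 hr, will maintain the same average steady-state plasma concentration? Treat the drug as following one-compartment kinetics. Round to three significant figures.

1320 mg

To maintain the same Css, the systemic dosing rate must be unchanged: F·D/τ = infusion rate.
D = rate × τ / F = 57.3 × 12 / 0.52 = 1322 mg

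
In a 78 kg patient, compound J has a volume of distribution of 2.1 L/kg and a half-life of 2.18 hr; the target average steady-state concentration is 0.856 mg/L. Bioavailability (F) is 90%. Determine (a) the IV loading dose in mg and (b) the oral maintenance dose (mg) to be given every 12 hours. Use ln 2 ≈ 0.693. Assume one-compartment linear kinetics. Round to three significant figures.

(a) 140 mg; (b) 594 mg

Total Vd = 2.1 × 78 = 163.8 L
LD = Vd × C = 163.8 × 0.856 = 140.2 mg
CL = 0.693 × Vd / t½ = 0.693 × 163.8 / 2.18 = 52.07 L/h
D = CL × Css × τ / F = 52.07 × 0.856 × 12 / 0.9 = 594.3 mg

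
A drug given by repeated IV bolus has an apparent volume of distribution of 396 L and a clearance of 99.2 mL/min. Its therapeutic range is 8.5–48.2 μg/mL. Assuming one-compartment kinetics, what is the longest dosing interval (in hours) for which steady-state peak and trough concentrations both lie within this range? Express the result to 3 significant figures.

115 h

CL = 99.2 mL/min = 99.2 × 0.06 = 5.952 L/h
k = CL / Vd = 5.952 / 396.0 = 0.01503 h⁻¹
Between IV bolus doses, concentration decays as C = C₀·e^(−kτ), so C_peak/C_trough = e^(kτ).
τ_max = ln(C_peak/C_trough) / k = ln(48.2/8.5) / 0.01503 = 1.735 / 0.01503 = 115.4 h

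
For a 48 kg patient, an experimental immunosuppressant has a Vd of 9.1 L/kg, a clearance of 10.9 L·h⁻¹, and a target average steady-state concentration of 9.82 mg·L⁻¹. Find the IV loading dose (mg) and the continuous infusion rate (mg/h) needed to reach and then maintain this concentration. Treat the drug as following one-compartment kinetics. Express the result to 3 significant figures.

(a) 4290 mg; (b) 107 mg/h

Vd(total) = 48 kg × 9.1 L/kg = 436.8 L
Loading dose = Vd × C = 436.8 × 9.82 = 4289 mg
Maintenance: replace elimination → rate = CL × Css = 10.90 × 9.82 = 107.0 mg/h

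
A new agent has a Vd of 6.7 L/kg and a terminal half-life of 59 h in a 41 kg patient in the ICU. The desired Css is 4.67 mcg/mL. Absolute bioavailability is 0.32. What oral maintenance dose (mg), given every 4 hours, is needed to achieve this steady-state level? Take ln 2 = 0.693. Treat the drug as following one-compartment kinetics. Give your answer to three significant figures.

Total Vd = 6.7 × 41 = 274.7 L
CL = ln 2 · Vd / t½ = 0.693 × 274.7 / 59 = 3.227 L/h
D = CL × Css × τ / F = 3.227 × 4.67 × 4 / 0.32 = 188.4 mg

188 mg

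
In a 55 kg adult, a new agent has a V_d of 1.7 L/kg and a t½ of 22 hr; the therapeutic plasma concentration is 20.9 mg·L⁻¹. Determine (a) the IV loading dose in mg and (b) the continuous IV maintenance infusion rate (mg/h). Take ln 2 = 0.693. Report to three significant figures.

(a) 1950 mg; (b) 61.6 mg/h

Vd(total) = 55 kg × 1.7 L/kg = 93.50 L
LD = Vd × C = 93.50 × 20.9 = 1954 mg
CL = 0.693 × Vd / t½ = 0.693 × 93.50 / 22 = 2.945 L/h
Infusion rate = CL × Css = 2.945 × 20.9 = 61.55 mg/h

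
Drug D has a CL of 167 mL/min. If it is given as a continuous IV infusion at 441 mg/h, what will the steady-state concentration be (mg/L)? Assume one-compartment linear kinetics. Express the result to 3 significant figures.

CL = 167 mL/min × 60/1000 = 10.02 L/h
Css = rate / CL = 441 / 10.02 = 44.01 mg/L

44.0 mg/L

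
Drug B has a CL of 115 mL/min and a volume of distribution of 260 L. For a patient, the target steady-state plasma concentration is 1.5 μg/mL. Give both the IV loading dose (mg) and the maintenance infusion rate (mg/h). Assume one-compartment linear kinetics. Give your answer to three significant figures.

Loading: fill Vd to C_target → 260.0 L × 1.5 mg/L = 390.0 mg
CL = 115 mL/min × 60/1000 = 6.900 L/h
Infusion rate = 6.900 L/h × 1.5 mg/L = 10.35 mg/h

(a) 390 mg; (b) 10.4 mg/h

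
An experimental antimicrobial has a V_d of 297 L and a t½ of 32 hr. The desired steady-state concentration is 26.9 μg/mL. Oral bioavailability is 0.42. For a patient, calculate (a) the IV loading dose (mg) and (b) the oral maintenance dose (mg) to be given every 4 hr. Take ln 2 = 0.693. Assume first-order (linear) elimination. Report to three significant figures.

(a) 7990 mg; (b) 1650 mg

LD = Vd × C = 297.0 × 26.9 = 7989 mg
CL = 0.693 × Vd / t½ = 0.693 × 297.0 / 32 = 6.432 L/h
D = CL × Css × τ / F = 6.432 × 26.9 × 4 / 0.42 = 1648 mg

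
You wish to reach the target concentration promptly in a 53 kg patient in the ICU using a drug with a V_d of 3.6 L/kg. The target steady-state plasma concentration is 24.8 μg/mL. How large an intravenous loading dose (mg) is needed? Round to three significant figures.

Vd(total) = 53 kg × 3.6 L/kg = 190.8 L
LD = Vd × C = 190.8 × 24.80 = 4732 mg

4730 mg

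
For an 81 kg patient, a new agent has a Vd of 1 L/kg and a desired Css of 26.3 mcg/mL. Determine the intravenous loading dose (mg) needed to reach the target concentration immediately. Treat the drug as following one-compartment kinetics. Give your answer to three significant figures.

Vd(total) = 81 kg × 1 L/kg = 81.00 L
LD = Vd × C = 81.00 × 26.30 = 2130 mg

2130 mg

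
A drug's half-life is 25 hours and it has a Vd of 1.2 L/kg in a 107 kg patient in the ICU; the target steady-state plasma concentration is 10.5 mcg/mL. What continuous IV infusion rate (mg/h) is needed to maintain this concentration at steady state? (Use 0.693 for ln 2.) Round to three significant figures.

Vd = 1.2 L/kg × 107 kg = 128.4 L
CL = 0.693 × Vd / t½ = 0.693 × 128.4 / 25 = 3.559 L/h
Infusion rate = CL × Css = 3.559 × 10.5 = 37.37 mg/h

37.4 mg/h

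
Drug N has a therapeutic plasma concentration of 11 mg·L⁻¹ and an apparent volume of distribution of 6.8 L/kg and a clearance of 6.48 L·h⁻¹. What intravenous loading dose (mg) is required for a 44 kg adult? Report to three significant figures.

Vd = 6.8 L/kg × 44 kg = 299.2 L
LD = Vd × C = 299.2 × 11.00 = 3291 mg

3290 mg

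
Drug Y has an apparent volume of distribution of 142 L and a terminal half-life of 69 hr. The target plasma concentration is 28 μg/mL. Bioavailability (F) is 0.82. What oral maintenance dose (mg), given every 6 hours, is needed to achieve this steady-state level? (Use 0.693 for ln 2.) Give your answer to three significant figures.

k = 0.693/69 = 0.01004 h⁻¹, so CL = k·Vd = 0.01004 × 142.0 = 1.426 L/h
D = CL × Css × τ / F = 1.426 × 28 × 6 / 0.82 = 292.2 mg

292 mg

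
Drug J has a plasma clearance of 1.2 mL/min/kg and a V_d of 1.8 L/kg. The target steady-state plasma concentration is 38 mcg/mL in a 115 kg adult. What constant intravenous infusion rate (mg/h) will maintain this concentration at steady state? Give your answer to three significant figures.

315 mg/h

CL = 1.2 mL/min/kg × 115 kg = 138.0 mL/min = 138.0 × 60/1000 = 8.280 L/h
R₀ = 8.280 × 38 = 314.6 mg/h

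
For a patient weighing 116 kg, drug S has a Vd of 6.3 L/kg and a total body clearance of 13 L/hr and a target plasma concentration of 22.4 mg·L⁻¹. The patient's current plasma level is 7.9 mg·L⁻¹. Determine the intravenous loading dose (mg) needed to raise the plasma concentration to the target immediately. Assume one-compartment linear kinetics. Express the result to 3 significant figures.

Vd = 6.3 L/kg × 116 kg = 730.8 L
Concentration deficit ΔC = 22.4 − 7.9 = 14.50 mg/L
LD = Vd × ΔC = 730.8 × 14.50 = 10600 mg

10600 mg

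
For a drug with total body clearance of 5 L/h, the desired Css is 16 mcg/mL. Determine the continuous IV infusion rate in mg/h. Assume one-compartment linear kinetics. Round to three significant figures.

80.0 mg/h

Rate = CL × Css = 5.000 × 16 = 80.00 mg/h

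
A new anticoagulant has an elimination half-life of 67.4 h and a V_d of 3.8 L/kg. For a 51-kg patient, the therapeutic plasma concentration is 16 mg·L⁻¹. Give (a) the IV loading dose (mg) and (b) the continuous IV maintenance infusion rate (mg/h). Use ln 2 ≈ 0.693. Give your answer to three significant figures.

Vd(total) = 51 kg × 3.8 L/kg = 193.8 L
LD = Vd × C = 193.8 × 16 = 3101 mg
CL = 0.693 × Vd / t½ = 0.693 × 193.8 / 67.4 = 1.993 L/h
Infusion rate = CL × Css = 1.993 × 16 = 31.89 mg/h

(a) 3100 mg; (b) 31.9 mg/h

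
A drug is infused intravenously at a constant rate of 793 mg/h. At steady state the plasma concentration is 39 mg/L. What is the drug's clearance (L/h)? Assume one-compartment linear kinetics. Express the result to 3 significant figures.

At steady state, infusion rate = CL × Css, so CL = rate / Css.
CL = 793 / 39 = 20.33 L/h

20.3 L/h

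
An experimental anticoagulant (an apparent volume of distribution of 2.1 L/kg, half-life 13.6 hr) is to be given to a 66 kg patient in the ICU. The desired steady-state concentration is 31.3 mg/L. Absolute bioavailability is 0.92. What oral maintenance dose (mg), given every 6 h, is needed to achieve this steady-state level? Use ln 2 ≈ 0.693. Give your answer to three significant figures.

Vd = 2.1 L/kg × 66 kg = 138.6 L
k = 0.693/13.6 = 0.05096 h⁻¹, so CL = k·Vd = 0.05096 × 138.6 = 7.063 L/h
D = CL × Css × τ / F = 7.063 × 31.3 × 6 / 0.92 = 1442 mg

1440 mg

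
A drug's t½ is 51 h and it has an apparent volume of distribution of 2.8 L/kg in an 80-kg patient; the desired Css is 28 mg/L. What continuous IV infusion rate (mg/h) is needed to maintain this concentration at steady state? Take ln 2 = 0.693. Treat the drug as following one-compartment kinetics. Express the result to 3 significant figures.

85.2 mg/h

Vd(total) = 80 kg × 2.8 L/kg = 224.0 L
CL = ln 2 · Vd / t½ = 0.693 × 224.0 / 51 = 3.044 L/h
Infusion rate = CL × Css = 3.044 × 28 = 85.23 mg/h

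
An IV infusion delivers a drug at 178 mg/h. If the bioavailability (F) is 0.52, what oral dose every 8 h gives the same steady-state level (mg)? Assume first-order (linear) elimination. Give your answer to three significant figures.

To maintain the same Css, the systemic dosing rate must be unchanged: F·D/τ = infusion rate.
D = rate × τ / F = 178 × 8 / 0.52 = 2738 mg

2740 mg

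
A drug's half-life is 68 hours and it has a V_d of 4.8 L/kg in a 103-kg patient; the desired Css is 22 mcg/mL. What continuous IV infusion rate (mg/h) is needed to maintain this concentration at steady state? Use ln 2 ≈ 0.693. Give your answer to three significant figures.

111 mg/h

Vd(total) = 103 kg × 4.8 L/kg = 494.4 L
k = 0.693/68 = 0.01019 h⁻¹, so CL = k·Vd = 0.01019 × 494.4 = 5.038 L/h
Infusion rate = CL × Css = 5.038 × 22 = 110.8 mg/h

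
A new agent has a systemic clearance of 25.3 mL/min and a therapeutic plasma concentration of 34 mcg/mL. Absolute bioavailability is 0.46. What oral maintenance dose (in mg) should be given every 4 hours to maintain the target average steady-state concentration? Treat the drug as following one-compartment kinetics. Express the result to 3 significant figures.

CL = 25.3 mL/min × 60/1000 = 1.518 L/h
D = CL × Css × τ / F = 1.518 × 34 × 4 / 0.46 = 448.8 mg

449 mg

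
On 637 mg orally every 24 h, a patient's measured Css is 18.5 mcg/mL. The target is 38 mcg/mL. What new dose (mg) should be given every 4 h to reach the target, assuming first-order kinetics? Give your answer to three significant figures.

218 mg

For first-order elimination, Css ∝ F·D/(CL·τ); F and CL are unchanged, so Css ∝ D/τ.
D₂ = D₁ × (Css,target / Css,current) × (τ₂/τ₁) = 637 × (38/18.5) × (4/24) = 218.1 mg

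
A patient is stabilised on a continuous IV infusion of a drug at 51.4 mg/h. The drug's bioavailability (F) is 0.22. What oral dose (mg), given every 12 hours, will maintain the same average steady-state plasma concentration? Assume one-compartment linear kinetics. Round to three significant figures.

2800 mg

To maintain the same Css, the systemic dosing rate must be unchanged: F·D/τ = infusion rate.
D = rate × τ / F = 51.4 × 12 / 0.22 = 2804 mg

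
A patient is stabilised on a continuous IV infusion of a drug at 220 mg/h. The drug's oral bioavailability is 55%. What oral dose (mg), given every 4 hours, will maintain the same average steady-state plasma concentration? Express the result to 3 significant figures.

To maintain the same Css, the systemic dosing rate must be unchanged: F·D/τ = infusion rate.
D = rate × τ / F = 220 × 4 / 0.55 = 1600 mg

1600 mg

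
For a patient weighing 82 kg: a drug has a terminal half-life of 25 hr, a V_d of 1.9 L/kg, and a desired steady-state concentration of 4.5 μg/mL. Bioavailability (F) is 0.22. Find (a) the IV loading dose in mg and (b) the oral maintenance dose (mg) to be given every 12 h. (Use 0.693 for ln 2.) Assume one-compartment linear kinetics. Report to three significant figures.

Vd(total) = 82 kg × 1.9 L/kg = 155.8 L
LD = Vd × C = 155.8 × 4.5 = 701.1 mg
CL = 0.693 × Vd / t½ = 0.693 × 155.8 / 25 = 4.319 L/h
D = CL × Css × τ / F = 4.319 × 4.5 × 12 / 0.22 = 1060 mg

(a) 701 mg; (b) 1060 mg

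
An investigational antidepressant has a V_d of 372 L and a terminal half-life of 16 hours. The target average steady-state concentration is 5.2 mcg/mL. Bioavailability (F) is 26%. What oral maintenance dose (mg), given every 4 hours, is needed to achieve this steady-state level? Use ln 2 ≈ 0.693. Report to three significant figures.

1290 mg

CL = ln 2 · Vd / t½ = 0.693 × 372.0 / 16 = 16.11 L/h
D = CL × Css × τ / F = 16.11 × 5.2 × 4 / 0.26 = 1289 mg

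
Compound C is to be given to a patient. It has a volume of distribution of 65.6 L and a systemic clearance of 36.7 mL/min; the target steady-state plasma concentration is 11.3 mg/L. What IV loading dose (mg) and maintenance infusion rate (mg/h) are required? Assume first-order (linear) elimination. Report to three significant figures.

Loading: fill Vd to C_target → 65.60 L × 11.3 mg/L = 741.3 mg
CL = 36.7 mL/min = 36.7 × 0.06 = 2.202 L/h
Infusion rate = 2.202 L/h × 11.3 mg/L = 24.88 mg/h

(a) 741 mg; (b) 24.9 mg/h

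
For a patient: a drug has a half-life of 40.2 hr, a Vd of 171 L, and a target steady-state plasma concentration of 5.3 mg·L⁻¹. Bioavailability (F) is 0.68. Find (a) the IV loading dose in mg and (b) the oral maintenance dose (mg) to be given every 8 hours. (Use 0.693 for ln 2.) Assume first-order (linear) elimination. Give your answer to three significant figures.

(a) 906 mg; (b) 184 mg

LD = Vd × C = 171.0 × 5.3 = 906.3 mg
CL = 0.693 × Vd / t½ = 0.693 × 171.0 / 40.2 = 2.948 L/h
D = CL × Css × τ / F = 2.948 × 5.3 × 8 / 0.68 = 183.8 mg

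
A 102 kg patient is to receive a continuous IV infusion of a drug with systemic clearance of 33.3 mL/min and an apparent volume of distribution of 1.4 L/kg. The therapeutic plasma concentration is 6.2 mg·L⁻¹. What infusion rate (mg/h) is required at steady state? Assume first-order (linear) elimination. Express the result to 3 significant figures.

12.4 mg/h

CL = 33.3 mL/min = 33.3 × 0.06 = 1.998 L/h
Rate = CL × Css = 1.998 × 6.2 = 12.39 mg/h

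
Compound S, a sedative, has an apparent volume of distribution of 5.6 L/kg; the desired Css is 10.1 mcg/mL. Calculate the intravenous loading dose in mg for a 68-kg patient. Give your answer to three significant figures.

3850 mg

Total Vd = 5.6 × 68 = 380.8 L
LD = Vd × C = 380.8 × 10.10 = 3846 mg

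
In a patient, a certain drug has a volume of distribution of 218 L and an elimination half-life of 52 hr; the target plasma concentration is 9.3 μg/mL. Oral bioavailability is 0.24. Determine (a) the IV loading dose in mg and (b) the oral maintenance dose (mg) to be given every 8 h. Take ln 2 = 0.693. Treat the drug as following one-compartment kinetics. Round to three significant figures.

(a) 2030 mg; (b) 901 mg

LD = Vd × C = 218.0 × 9.3 = 2027 mg
CL = 0.693 × Vd / t½ = 0.693 × 218.0 / 52 = 2.905 L/h
D = CL × Css × τ / F = 2.905 × 9.3 × 8 / 0.24 = 900.6 mg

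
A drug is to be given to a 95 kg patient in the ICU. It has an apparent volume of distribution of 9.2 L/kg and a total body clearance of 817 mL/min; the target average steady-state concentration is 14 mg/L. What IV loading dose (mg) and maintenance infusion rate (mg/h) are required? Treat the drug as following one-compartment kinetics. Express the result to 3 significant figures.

Total Vd = 9.2 × 95 = 874.0 L
Loading: fill Vd to C_target → 874.0 L × 14 mg/L = 12240 mg
Convert clearance: 817 mL/min × 60 min/h ÷ 1000 mL/L = 49.02 L/h
Maintenance: replace elimination → rate = CL × Css = 49.02 × 14 = 686.3 mg/h

(a) 12200 mg; (b) 686 mg/h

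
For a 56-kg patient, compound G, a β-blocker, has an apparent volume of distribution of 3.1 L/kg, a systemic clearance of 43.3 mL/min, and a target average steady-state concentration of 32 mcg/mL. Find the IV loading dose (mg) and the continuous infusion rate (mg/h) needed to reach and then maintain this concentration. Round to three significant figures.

(a) 5560 mg; (b) 83.1 mg/h

Vd(total) = 56 kg × 3.1 L/kg = 173.6 L
Loading: fill Vd to C_target → 173.6 L × 32 mg/L = 5555 mg
CL = 43.3 mL/min = 43.3 × 0.06 = 2.598 L/h
Maintenance: replace elimination → rate = CL × Css = 2.598 × 32 = 83.14 mg/h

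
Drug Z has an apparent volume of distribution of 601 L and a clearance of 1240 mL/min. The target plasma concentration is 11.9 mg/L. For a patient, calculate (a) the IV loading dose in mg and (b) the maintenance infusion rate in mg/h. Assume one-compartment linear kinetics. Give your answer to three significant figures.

Loading: fill Vd to C_target → 601.0 L × 11.9 mg/L = 7152 mg
CL = 1240 mL/min × 60/1000 = 74.40 L/h
Maintenance: replace elimination → rate = CL × Css = 74.40 × 11.9 = 885.4 mg/h

(a) 7150 mg; (b) 885 mg/h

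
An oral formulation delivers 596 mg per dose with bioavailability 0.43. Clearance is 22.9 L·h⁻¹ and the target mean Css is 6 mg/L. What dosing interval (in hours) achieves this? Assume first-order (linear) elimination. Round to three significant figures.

F·D/τ = CL·Css → τ = F·D / (CL·Css).
τ = 0.43 × 596 / (22.9 × 6) = 1.865 h

1.87 h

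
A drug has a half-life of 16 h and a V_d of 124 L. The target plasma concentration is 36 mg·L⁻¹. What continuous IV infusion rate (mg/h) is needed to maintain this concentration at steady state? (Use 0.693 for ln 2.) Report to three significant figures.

k = 0.693/16 = 0.04331 h⁻¹, so CL = k·Vd = 0.04331 × 124.0 = 5.370 L/h
Infusion rate = CL × Css = 5.370 × 36 = 193.3 mg/h

193 mg/h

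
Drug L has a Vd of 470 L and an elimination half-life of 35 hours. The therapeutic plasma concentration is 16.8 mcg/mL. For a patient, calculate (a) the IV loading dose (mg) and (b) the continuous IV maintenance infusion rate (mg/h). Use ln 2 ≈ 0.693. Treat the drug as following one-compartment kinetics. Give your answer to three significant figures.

(a) 7900 mg; (b) 156 mg/h

LD = Vd × C = 470.0 × 16.8 = 7896 mg
CL = 0.693 × Vd / t½ = 0.693 × 470.0 / 35 = 9.306 L/h
Infusion rate = CL × Css = 9.306 × 16.8 = 156.3 mg/h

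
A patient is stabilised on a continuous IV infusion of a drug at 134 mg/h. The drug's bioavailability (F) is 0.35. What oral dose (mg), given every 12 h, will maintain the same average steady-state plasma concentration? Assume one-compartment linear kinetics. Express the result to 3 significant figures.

4590 mg

To maintain the same Css, the systemic dosing rate must be unchanged: F·D/τ = infusion rate.
D = rate × τ / F = 134 × 12 / 0.35 = 4594 mg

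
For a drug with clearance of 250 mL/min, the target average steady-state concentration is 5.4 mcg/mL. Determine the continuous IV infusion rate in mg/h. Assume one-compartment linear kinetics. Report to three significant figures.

81.0 mg/h

Convert clearance: 250 mL/min × 60 min/h ÷ 1000 mL/L = 15.00 L/h
Infusion rate = CL · Css = 15.00 L/h × 5.4 mg/L = 81.00 mg/h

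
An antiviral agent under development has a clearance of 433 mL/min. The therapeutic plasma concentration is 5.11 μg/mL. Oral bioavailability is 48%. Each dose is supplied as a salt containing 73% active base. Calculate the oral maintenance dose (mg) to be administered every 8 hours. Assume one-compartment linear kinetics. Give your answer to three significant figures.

CL = 433 mL/min × 60/1000 = 25.98 L/h
At steady state, dose per interval replaces the amount cleared in that interval: F·S·D/τ = CL·Css.
D = CL × Css × τ / F / S = 25.98 × 5.11 × 8 / 0.48 / 0.73 = 3031 mg

3030 mg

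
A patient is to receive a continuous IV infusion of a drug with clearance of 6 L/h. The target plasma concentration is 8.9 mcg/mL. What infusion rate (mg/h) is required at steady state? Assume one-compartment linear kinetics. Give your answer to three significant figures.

At steady state, infusion rate equals elimination rate: rate in = CL × Css.
Rate = CL × Css = 6.000 × 8.9 = 53.40 mg/h

53.4 mg/h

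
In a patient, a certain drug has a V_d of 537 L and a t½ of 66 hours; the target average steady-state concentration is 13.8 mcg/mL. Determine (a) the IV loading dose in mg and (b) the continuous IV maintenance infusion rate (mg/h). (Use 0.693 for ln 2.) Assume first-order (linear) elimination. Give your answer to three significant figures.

LD = Vd × C = 537.0 × 13.8 = 7411 mg
CL = 0.693 × Vd / t½ = 0.693 × 537.0 / 66 = 5.639 L/h
Infusion rate = CL × Css = 5.639 × 13.8 = 77.82 mg/h

(a) 7410 mg; (b) 77.8 mg/h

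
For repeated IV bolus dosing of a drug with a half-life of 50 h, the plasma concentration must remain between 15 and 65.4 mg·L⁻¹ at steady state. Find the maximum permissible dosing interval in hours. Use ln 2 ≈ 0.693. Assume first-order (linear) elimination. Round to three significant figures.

106 h

k = 0.693 / t½ = 0.693 / 50 = 0.01386 h⁻¹
Between IV bolus doses, concentration decays as C = C₀·e^(−kτ), so C_peak/C_trough = e^(kτ).
τ_max = ln(C_peak/C_trough) / k = ln(65.4/15) / 0.01386 = 1.472 / 0.01386 = 106.2 h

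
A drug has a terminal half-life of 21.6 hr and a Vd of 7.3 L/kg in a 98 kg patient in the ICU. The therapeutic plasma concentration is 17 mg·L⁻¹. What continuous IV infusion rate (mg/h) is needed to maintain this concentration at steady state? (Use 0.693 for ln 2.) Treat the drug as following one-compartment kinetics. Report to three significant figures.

390 mg/h

Vd(total) = 98 kg × 7.3 L/kg = 715.4 L
k = 0.693/21.6 = 0.03208 h⁻¹, so CL = k·Vd = 0.03208 × 715.4 = 22.95 L/h
Infusion rate = CL × Css = 22.95 × 17 = 390.2 mg/h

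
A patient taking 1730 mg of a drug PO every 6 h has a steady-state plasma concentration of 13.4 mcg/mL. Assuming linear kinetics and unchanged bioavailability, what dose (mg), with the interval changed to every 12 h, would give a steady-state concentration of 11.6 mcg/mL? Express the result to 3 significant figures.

3000 mg

With linear kinetics, Css is proportional to dose rate (D/τ) at fixed clearance.
D₂ = D₁ × (Css,target / Css,current) × (τ₂/τ₁) = 1730 × (11.6/13.4) × (12/6) = 2995 mg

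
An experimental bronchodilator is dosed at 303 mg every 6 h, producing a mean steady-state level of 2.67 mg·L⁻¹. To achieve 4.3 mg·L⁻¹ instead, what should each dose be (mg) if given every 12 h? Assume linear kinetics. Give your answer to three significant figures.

For first-order elimination, Css ∝ F·D/(CL·τ); F and CL are unchanged, so Css ∝ D/τ.
D₂ = D₁ × (Css,target / Css,current) × (τ₂/τ₁) = 303 × (4.3/2.67) × (12/6) = 976.0 mg

976 mg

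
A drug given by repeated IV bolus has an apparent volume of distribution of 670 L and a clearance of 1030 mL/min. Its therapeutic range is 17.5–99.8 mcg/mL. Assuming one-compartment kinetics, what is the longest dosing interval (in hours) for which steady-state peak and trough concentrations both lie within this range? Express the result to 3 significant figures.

18.9 h

CL = 1030 mL/min × 60/1000 = 61.80 L/h
k = CL / Vd = 61.80 / 670.0 = 0.09224 h⁻¹
Between IV bolus doses, concentration decays as C = C₀·e^(−kτ), so C_peak/C_trough = e^(kτ).
τ_max = ln(C_peak/C_trough) / k = ln(99.8/17.5) / 0.09224 = 1.741 / 0.09224 = 18.87 h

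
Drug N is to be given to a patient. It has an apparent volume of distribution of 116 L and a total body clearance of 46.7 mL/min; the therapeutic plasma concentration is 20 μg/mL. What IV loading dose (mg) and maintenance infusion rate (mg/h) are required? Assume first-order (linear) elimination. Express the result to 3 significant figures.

LD = Vd · C_target = 116.0 × 20 = 2320 mg
CL = 46.7 mL/min × 60/1000 = 2.802 L/h
Maintenance infusion rate = CL × Css = 2.802 × 20 = 56.04 mg/h

(a) 2320 mg; (b) 56.0 mg/h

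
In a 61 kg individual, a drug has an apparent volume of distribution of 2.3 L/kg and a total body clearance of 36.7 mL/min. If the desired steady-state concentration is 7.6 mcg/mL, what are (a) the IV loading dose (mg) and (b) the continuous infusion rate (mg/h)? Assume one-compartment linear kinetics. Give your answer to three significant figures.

(a) 1070 mg; (b) 16.7 mg/h

Total Vd = 2.3 × 61 = 140.3 L
Loading dose = Vd × C = 140.3 × 7.6 = 1066 mg
CL = 36.7 mL/min × 60/1000 = 2.202 L/h
Maintenance infusion rate = CL × Css = 2.202 × 7.6 = 16.74 mg/h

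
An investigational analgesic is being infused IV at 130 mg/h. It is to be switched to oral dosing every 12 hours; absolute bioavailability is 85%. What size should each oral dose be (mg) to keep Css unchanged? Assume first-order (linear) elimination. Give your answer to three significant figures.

To maintain the same Css, the systemic dosing rate must be unchanged: F·D/τ = infusion rate.
D = rate × τ / F = 130 × 12 / 0.85 = 1835 mg

1840 mg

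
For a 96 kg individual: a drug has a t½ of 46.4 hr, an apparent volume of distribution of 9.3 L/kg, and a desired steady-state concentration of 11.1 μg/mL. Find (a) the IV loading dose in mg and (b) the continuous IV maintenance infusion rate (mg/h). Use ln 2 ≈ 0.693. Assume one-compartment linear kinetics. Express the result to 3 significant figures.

(a) 9910 mg; (b) 148 mg/h

Vd(total) = 96 kg × 9.3 L/kg = 892.8 L
LD = Vd × C = 892.8 × 11.1 = 9910 mg
CL = 0.693 × Vd / t½ = 0.693 × 892.8 / 46.4 = 13.33 L/h
Infusion rate = CL × Css = 13.33 × 11.1 = 148.0 mg/h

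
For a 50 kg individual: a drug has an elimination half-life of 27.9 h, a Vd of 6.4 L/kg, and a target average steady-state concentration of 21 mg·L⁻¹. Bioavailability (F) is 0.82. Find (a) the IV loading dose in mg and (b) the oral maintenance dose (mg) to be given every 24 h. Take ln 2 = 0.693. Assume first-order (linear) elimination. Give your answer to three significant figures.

Total Vd = 6.4 × 50 = 320.0 L
LD = Vd × C = 320.0 × 21 = 6720 mg
CL = 0.693 × Vd / t½ = 0.693 × 320.0 / 27.9 = 7.948 L/h
D = CL × Css × τ / F = 7.948 × 21 × 24 / 0.82 = 4885 mg

(a) 6720 mg; (b) 4890 mg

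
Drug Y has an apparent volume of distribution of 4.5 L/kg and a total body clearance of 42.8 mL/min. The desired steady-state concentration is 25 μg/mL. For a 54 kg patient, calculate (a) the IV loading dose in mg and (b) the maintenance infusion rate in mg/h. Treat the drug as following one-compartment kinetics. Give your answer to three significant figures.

Total Vd = 4.5 × 54 = 243.0 L
LD = Vd · C_target = 243.0 × 25 = 6075 mg
CL = 42.8 mL/min = 42.8 × 0.06 = 2.568 L/h
Maintenance: replace elimination → rate = CL × Css = 2.568 × 25 = 64.20 mg/h

(a) 6080 mg; (b) 64.2 mg/h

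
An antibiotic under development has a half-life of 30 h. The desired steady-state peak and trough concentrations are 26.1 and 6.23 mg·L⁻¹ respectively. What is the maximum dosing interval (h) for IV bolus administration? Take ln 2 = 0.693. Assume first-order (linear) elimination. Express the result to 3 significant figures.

k = 0.693 / t½ = 0.693 / 30 = 0.02310 h⁻¹
Between IV bolus doses, concentration decays as C = C₀·e^(−kτ), so C_peak/C_trough = e^(kτ).
τ_max = ln(C_peak/C_trough) / k = ln(26.1/6.23) / 0.02310 = 1.433 / 0.02310 = 62.03 h

62.0 h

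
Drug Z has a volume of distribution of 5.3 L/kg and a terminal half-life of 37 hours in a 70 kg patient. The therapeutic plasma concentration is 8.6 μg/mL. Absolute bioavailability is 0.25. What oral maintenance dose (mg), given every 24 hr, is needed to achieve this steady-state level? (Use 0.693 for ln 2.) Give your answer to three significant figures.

Vd(total) = 70 kg × 5.3 L/kg = 371.0 L
CL = 0.693 × Vd / t½ = 0.693 × 371.0 / 37 = 6.949 L/h
D = CL × Css × τ / F = 6.949 × 8.6 × 24 / 0.25 = 5737 mg

5740 mg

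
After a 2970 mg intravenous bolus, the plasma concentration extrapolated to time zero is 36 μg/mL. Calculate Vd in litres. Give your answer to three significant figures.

82.5 L

Immediately after an IV bolus, C₀ = Dose / Vd, so Vd = Dose / C₀.
Vd = 2970 / 36 = 82.50 L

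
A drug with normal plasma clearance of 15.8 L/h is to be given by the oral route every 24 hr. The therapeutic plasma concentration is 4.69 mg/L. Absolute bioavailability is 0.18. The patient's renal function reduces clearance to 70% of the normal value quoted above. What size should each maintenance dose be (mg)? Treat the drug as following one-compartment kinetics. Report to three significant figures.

6920 mg

Patient clearance = 0.7 × 15.80 = 11.06 L/h
D = CL × Css × τ / F = 11.06 × 4.69 × 24 / 0.18 = 6916 mg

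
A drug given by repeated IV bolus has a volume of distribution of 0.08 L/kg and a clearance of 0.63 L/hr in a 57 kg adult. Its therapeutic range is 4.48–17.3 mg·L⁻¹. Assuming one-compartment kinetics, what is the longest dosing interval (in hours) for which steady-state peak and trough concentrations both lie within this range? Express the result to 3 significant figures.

9.78 h

Vd = 0.08 L/kg × 57 kg = 4.560 L
k = CL / Vd = 0.6300 / 4.560 = 0.1382 h⁻¹
Between IV bolus doses, concentration decays as C = C₀·e^(−kτ), so C_peak/C_trough = e^(kτ).
τ_max = ln(C_peak/C_trough) / k = ln(17.3/4.48) / 0.1382 = 1.351 / 0.1382 = 9.776 h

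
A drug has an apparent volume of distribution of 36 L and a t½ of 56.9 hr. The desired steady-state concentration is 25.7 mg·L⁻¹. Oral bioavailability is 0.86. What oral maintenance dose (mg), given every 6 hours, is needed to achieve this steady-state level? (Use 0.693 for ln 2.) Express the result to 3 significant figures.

CL = ln 2 · Vd / t½ = 0.693 × 36.00 / 56.9 = 0.4385 L/h
D = CL × Css × τ / F = 0.4385 × 25.7 × 6 / 0.86 = 78.62 mg

78.6 mg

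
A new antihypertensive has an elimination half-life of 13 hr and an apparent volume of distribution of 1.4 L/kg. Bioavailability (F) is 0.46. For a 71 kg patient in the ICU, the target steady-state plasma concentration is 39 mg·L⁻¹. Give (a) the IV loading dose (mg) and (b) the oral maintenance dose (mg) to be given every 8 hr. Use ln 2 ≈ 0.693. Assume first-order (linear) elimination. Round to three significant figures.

(a) 3880 mg; (b) 3590 mg

Vd(total) = 71 kg × 1.4 L/kg = 99.40 L
LD = Vd × C = 99.40 × 39 = 3877 mg
CL = 0.693 × Vd / t½ = 0.693 × 99.40 / 13 = 5.299 L/h
D = CL × Css × τ / F = 5.299 × 39 × 8 / 0.46 = 3594 mg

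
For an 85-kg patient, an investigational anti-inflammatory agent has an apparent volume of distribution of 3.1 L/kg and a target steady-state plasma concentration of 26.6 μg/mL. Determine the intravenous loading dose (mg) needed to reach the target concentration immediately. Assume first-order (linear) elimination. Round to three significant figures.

Vd(total) = 85 kg × 3.1 L/kg = 263.5 L
LD = Vd × C = 263.5 × 26.60 = 7009 mg

7010 mg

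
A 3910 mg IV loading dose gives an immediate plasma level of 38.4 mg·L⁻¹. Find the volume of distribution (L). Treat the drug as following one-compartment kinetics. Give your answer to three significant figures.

Immediately after an IV bolus, C₀ = Dose / Vd, so Vd = Dose / C₀.
Vd = 3910 / 38.4 = 101.8 L

102 L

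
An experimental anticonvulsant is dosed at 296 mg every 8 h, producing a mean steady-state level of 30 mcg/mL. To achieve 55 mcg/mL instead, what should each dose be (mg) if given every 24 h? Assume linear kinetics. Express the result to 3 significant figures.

With linear kinetics, Css is proportional to dose rate (D/τ) at fixed clearance.
D₂ = D₁ × (Css,target / Css,current) × (τ₂/τ₁) = 296 × (55/30) × (24/8) = 1628 mg

1630 mg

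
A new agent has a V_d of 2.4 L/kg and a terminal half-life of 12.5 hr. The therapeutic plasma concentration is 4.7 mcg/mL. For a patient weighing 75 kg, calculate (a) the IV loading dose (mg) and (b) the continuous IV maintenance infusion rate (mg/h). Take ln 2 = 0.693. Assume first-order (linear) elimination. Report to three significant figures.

(a) 846 mg; (b) 46.9 mg/h

Vd(total) = 75 kg × 2.4 L/kg = 180.0 L
LD = Vd × C = 180.0 × 4.7 = 846.0 mg
CL = 0.693 × Vd / t½ = 0.693 × 180.0 / 12.5 = 9.979 L/h
Infusion rate = CL × Css = 9.979 × 4.7 = 46.90 mg/h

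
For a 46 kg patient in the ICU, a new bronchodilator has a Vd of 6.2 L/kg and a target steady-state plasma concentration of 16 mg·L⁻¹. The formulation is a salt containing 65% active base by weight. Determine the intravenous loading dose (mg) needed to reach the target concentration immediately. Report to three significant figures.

Vd = 6.2 L/kg × 46 kg = 285.2 L
LD = Vd × C / S = 285.2 × 16.00 / 0.65 = 7020 mg

7020 mg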